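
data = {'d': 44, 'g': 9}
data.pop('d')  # 44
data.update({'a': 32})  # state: {'g': 9, 'a': 32}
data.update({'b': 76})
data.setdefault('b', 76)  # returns 76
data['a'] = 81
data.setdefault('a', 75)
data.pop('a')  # 81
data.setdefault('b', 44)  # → 76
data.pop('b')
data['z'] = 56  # {'g': 9, 'z': 56}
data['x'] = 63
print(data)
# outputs {'g': 9, 'z': 56, 'x': 63}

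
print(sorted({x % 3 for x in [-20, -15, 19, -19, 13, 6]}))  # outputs [0, 1, 2]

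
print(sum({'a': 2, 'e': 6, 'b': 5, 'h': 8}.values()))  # 21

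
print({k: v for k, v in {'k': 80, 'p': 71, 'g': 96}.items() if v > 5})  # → {'k': 80, 'p': 71, 'g': 96}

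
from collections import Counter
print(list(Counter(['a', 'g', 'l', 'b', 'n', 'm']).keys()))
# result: ['a', 'g', 'l', 'b', 'n', 'm']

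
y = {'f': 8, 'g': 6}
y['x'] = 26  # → {'f': 8, 'g': 6, 'x': 26}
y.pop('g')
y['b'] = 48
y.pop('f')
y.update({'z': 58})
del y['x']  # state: {'b': 48, 'z': 58}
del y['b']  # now {'z': 58}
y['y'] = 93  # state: {'z': 58, 'y': 93}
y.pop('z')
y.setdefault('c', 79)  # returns 79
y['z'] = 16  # {'y': 93, 'c': 79, 'z': 16}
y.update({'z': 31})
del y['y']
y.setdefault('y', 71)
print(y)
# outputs {'c': 79, 'z': 31, 'y': 71}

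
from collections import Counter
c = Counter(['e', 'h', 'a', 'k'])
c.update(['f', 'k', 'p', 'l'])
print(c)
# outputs Counter({'k': 2, 'e': 1, 'h': 1, 'a': 1, 'f': 1, 'p': 1, 'l': 1})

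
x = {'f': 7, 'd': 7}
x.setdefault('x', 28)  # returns 28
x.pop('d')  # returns 7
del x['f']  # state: {'x': 28}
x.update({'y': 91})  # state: {'x': 28, 'y': 91}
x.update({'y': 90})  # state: {'x': 28, 'y': 90}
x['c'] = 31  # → {'x': 28, 'y': 90, 'c': 31}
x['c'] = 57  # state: {'x': 28, 'y': 90, 'c': 57}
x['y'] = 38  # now {'x': 28, 'y': 38, 'c': 57}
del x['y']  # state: {'x': 28, 'c': 57}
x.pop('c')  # 57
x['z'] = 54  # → {'x': 28, 'z': 54}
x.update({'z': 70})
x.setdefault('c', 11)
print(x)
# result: {'x': 28, 'z': 70, 'c': 11}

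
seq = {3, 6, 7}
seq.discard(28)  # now {3, 6, 7}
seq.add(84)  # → {3, 6, 7, 84}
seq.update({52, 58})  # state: {3, 6, 7, 52, 58, 84}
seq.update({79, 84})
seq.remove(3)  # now {6, 7, 52, 58, 79, 84}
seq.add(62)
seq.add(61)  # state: {6, 7, 52, 58, 61, 62, 79, 84}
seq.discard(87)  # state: {6, 7, 52, 58, 61, 62, 79, 84}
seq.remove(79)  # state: {6, 7, 52, 58, 61, 62, 84}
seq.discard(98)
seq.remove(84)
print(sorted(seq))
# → [6, 7, 52, 58, 61, 62]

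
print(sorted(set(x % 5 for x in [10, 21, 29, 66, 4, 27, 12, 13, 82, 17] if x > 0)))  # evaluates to [0, 1, 2, 3, 4]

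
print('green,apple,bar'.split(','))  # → ['green', 'apple', 'bar']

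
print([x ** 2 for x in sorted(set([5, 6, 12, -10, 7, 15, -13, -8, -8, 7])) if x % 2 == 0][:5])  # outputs [100, 64, 36, 144]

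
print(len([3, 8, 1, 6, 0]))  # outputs 5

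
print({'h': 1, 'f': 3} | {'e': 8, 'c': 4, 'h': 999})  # {'h': 999, 'f': 3, 'e': 8, 'c': 4}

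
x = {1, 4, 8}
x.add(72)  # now {1, 4, 8, 72}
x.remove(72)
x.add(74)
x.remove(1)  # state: {4, 8, 74}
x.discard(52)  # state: {4, 8, 74}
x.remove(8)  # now {4, 74}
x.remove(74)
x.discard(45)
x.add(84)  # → {4, 84}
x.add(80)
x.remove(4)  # {80, 84}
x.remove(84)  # {80}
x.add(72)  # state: {72, 80}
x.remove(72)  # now {80}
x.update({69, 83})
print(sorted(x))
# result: [69, 80, 83]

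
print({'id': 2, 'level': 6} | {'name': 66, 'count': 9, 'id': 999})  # {'id': 999, 'level': 6, 'name': 66, 'count': 9}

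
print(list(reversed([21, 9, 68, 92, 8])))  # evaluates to [8, 92, 68, 9, 21]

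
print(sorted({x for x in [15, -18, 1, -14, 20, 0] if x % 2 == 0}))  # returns [-18, -14, 0, 20]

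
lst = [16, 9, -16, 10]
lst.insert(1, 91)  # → [16, 91, 9, -16, 10]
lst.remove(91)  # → [16, 9, -16, 10]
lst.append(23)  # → [16, 9, -16, 10, 23]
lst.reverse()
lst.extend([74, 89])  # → [23, 10, -16, 9, 16, 74, 89]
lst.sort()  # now [-16, 9, 10, 16, 23, 74, 89]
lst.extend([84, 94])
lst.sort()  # [-16, 9, 10, 16, 23, 74, 84, 89, 94]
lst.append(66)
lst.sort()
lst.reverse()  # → [94, 89, 84, 74, 66, 23, 16, 10, 9, -16]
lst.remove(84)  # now [94, 89, 74, 66, 23, 16, 10, 9, -16]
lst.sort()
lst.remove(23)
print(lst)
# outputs [-16, 9, 10, 16, 66, 74, 89, 94]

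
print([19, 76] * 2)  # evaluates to [19, 76, 19, 76]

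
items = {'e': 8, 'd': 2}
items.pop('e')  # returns 8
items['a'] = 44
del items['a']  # {'d': 2}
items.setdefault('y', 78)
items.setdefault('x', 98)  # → 98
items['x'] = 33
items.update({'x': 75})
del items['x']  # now {'d': 2, 'y': 78}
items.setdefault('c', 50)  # 50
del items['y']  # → {'d': 2, 'c': 50}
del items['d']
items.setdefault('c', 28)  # 50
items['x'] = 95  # {'c': 50, 'x': 95}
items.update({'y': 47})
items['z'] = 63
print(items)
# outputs {'c': 50, 'x': 95, 'y': 47, 'z': 63}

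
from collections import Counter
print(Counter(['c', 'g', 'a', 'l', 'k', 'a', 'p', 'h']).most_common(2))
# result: [('a', 2), ('c', 1)]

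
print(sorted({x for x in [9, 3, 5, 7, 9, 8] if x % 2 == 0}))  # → [8]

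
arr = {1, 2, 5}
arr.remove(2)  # {1, 5}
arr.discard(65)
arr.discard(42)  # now {1, 5}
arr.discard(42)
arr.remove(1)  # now {5}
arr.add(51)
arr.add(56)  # {5, 51, 56}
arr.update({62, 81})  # {5, 51, 56, 62, 81}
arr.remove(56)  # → {5, 51, 62, 81}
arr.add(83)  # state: {5, 51, 62, 81, 83}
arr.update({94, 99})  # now {5, 51, 62, 81, 83, 94, 99}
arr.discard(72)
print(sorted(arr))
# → [5, 51, 62, 81, 83, 94, 99]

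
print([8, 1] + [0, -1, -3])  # [8, 1, 0, -1, -3]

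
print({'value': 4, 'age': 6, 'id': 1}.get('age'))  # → 6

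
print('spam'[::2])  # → sa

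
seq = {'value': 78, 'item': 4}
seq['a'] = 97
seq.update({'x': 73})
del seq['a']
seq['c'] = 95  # {'value': 78, 'item': 4, 'x': 73, 'c': 95}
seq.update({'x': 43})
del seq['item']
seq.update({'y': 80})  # {'value': 78, 'x': 43, 'c': 95, 'y': 80}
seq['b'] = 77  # {'value': 78, 'x': 43, 'c': 95, 'y': 80, 'b': 77}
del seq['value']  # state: {'x': 43, 'c': 95, 'y': 80, 'b': 77}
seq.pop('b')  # 77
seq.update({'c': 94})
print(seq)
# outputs {'x': 43, 'c': 94, 'y': 80}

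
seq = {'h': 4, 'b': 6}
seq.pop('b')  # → 6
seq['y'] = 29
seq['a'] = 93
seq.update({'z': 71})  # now {'h': 4, 'y': 29, 'a': 93, 'z': 71}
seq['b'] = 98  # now {'h': 4, 'y': 29, 'a': 93, 'z': 71, 'b': 98}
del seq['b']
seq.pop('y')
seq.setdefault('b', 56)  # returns 56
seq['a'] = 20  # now {'h': 4, 'a': 20, 'z': 71, 'b': 56}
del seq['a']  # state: {'h': 4, 'z': 71, 'b': 56}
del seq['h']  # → {'z': 71, 'b': 56}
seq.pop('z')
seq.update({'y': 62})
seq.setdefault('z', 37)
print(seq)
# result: {'b': 56, 'y': 62, 'z': 37}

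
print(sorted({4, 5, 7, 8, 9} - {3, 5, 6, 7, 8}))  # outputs [4, 9]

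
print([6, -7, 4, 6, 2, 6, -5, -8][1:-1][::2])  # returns [-7, 6, 6]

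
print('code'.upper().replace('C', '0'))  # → 0ODE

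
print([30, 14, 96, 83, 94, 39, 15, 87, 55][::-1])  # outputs [55, 87, 15, 39, 94, 83, 96, 14, 30]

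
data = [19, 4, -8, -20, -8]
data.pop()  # -8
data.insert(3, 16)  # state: [19, 4, -8, 16, -20]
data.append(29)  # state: [19, 4, -8, 16, -20, 29]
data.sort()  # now [-20, -8, 4, 16, 19, 29]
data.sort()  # [-20, -8, 4, 16, 19, 29]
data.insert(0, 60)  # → [60, -20, -8, 4, 16, 19, 29]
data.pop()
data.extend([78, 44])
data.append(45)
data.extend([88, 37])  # [60, -20, -8, 4, 16, 19, 78, 44, 45, 88, 37]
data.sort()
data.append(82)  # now [-20, -8, 4, 16, 19, 37, 44, 45, 60, 78, 88, 82]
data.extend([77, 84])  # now [-20, -8, 4, 16, 19, 37, 44, 45, 60, 78, 88, 82, 77, 84]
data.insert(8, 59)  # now [-20, -8, 4, 16, 19, 37, 44, 45, 59, 60, 78, 88, 82, 77, 84]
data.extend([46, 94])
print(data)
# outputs [-20, -8, 4, 16, 19, 37, 44, 45, 59, 60, 78, 88, 82, 77, 84, 46, 94]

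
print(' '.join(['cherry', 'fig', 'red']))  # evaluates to cherry fig red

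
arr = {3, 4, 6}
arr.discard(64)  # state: {3, 4, 6}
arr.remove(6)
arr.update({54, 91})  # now {3, 4, 54, 91}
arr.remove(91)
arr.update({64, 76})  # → {3, 4, 54, 64, 76}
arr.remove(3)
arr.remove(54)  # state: {4, 64, 76}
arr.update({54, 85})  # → {4, 54, 64, 76, 85}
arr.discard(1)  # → {4, 54, 64, 76, 85}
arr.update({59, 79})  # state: {4, 54, 59, 64, 76, 79, 85}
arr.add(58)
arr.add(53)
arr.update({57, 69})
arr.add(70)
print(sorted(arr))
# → [4, 53, 54, 57, 58, 59, 64, 69, 70, 76, 79, 85]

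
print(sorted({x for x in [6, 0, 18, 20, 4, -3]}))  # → [-3, 0, 4, 6, 18, 20]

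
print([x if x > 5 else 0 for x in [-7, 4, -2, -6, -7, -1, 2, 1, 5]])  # [0, 0, 0, 0, 0, 0, 0, 0, 0]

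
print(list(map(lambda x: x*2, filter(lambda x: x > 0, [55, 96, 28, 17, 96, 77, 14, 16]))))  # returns [110, 192, 56, 34, 192, 154, 28, 32]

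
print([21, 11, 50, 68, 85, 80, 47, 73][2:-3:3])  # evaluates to [50]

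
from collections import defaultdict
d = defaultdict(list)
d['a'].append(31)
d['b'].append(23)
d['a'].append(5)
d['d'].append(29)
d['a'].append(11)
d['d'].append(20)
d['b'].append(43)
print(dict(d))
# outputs {'a': [31, 5, 11], 'b': [23, 43], 'd': [29, 20]}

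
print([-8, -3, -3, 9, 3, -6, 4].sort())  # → None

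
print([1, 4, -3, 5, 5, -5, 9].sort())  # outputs None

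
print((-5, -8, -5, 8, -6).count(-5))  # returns 2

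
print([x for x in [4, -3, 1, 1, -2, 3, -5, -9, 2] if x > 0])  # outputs [4, 1, 1, 3, 2]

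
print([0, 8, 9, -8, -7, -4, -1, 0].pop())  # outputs 0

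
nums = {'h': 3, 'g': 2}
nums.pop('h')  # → 3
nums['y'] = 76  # {'g': 2, 'y': 76}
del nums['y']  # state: {'g': 2}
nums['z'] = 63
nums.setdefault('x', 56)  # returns 56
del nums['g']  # {'z': 63, 'x': 56}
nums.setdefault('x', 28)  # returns 56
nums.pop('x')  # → 56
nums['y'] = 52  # {'z': 63, 'y': 52}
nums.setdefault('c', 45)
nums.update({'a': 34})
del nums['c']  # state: {'z': 63, 'y': 52, 'a': 34}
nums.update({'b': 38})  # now {'z': 63, 'y': 52, 'a': 34, 'b': 38}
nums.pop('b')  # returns 38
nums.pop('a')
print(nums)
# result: {'z': 63, 'y': 52}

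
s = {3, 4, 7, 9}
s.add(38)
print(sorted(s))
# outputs [3, 4, 7, 9, 38]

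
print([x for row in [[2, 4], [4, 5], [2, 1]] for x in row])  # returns [2, 4, 4, 5, 2, 1]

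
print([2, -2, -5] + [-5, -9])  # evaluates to [2, -2, -5, -5, -9]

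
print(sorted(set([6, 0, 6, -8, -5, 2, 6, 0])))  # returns [-8, -5, 0, 2, 6]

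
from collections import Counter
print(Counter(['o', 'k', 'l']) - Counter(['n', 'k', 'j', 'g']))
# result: Counter({'o': 1, 'l': 1})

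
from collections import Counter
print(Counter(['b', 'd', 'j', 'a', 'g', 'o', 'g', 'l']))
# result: Counter({'g': 2, 'b': 1, 'd': 1, 'j': 1, 'a': 1, 'o': 1, 'l': 1})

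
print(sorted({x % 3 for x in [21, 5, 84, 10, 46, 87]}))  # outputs [0, 1, 2]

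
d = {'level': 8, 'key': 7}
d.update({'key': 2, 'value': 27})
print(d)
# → {'level': 8, 'key': 2, 'value': 27}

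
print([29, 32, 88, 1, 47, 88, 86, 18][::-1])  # [18, 86, 88, 47, 1, 88, 32, 29]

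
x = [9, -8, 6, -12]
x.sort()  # [-12, -8, 6, 9]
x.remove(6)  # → [-12, -8, 9]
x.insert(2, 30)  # [-12, -8, 30, 9]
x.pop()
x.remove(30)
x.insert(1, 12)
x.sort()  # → [-12, -8, 12]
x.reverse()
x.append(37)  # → [12, -8, -12, 37]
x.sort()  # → [-12, -8, 12, 37]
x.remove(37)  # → [-12, -8, 12]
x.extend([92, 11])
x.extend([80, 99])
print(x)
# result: [-12, -8, 12, 92, 11, 80, 99]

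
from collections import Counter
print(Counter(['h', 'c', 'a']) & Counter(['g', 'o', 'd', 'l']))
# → Counter()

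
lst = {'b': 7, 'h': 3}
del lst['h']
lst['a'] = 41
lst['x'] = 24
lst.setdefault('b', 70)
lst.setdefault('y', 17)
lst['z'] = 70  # {'b': 7, 'a': 41, 'x': 24, 'y': 17, 'z': 70}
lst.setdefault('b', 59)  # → 7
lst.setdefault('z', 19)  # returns 70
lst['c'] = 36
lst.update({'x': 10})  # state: {'b': 7, 'a': 41, 'x': 10, 'y': 17, 'z': 70, 'c': 36}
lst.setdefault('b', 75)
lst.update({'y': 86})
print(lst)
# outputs {'b': 7, 'a': 41, 'x': 10, 'y': 86, 'z': 70, 'c': 36}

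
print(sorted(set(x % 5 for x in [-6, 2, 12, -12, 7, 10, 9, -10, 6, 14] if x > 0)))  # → [0, 1, 2, 4]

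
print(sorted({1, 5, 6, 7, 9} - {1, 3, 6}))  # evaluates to [5, 7, 9]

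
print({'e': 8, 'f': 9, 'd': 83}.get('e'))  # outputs 8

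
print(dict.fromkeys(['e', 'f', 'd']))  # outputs {'e': None, 'f': None, 'd': None}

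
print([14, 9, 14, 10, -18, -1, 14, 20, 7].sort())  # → None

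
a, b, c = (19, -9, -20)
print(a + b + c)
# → -10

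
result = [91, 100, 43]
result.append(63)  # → [91, 100, 43, 63]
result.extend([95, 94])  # [91, 100, 43, 63, 95, 94]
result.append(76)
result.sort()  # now [43, 63, 76, 91, 94, 95, 100]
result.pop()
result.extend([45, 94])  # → [43, 63, 76, 91, 94, 95, 45, 94]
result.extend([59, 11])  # [43, 63, 76, 91, 94, 95, 45, 94, 59, 11]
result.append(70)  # [43, 63, 76, 91, 94, 95, 45, 94, 59, 11, 70]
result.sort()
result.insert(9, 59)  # [11, 43, 45, 59, 63, 70, 76, 91, 94, 59, 94, 95]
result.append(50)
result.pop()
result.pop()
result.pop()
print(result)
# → [11, 43, 45, 59, 63, 70, 76, 91, 94, 59]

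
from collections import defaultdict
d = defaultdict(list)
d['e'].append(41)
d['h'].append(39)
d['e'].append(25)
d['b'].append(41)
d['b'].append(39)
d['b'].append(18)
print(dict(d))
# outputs {'e': [41, 25], 'h': [39], 'b': [41, 39, 18]}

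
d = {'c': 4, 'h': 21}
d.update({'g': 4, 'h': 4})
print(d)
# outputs {'c': 4, 'h': 4, 'g': 4}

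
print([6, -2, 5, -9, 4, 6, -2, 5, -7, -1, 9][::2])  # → [6, 5, 4, -2, -7, 9]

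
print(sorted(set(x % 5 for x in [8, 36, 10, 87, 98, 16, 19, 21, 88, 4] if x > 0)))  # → [0, 1, 2, 3, 4]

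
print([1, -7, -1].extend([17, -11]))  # None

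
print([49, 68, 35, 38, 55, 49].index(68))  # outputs 1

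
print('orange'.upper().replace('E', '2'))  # ORANG2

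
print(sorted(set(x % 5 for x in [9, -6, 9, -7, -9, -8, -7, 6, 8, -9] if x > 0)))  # [1, 3, 4]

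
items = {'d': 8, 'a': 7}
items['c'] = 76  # {'d': 8, 'a': 7, 'c': 76}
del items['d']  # {'a': 7, 'c': 76}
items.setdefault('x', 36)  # 36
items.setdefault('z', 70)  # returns 70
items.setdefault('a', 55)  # 7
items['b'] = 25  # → {'a': 7, 'c': 76, 'x': 36, 'z': 70, 'b': 25}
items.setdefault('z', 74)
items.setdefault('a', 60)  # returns 7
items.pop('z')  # 70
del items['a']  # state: {'c': 76, 'x': 36, 'b': 25}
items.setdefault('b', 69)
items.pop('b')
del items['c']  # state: {'x': 36}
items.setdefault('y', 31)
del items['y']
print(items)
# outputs {'x': 36}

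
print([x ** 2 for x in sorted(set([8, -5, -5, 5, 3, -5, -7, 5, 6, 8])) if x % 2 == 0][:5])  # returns [36, 64]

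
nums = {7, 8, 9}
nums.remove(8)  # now {7, 9}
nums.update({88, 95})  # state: {7, 9, 88, 95}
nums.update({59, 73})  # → {7, 9, 59, 73, 88, 95}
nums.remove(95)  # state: {7, 9, 59, 73, 88}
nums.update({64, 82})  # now {7, 9, 59, 64, 73, 82, 88}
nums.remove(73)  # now {7, 9, 59, 64, 82, 88}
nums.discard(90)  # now {7, 9, 59, 64, 82, 88}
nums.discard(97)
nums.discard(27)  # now {7, 9, 59, 64, 82, 88}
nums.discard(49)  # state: {7, 9, 59, 64, 82, 88}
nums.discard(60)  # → {7, 9, 59, 64, 82, 88}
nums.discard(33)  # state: {7, 9, 59, 64, 82, 88}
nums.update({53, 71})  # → {7, 9, 53, 59, 64, 71, 82, 88}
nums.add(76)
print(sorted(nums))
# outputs [7, 9, 53, 59, 64, 71, 76, 82, 88]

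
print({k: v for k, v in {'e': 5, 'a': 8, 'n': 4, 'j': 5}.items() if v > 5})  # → {'a': 8}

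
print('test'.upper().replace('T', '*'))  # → *ES*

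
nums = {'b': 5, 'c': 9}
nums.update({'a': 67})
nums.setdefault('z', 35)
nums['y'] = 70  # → {'b': 5, 'c': 9, 'a': 67, 'z': 35, 'y': 70}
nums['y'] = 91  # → {'b': 5, 'c': 9, 'a': 67, 'z': 35, 'y': 91}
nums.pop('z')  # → 35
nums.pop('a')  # 67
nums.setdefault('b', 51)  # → 5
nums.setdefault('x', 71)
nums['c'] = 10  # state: {'b': 5, 'c': 10, 'y': 91, 'x': 71}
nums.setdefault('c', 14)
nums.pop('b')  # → 5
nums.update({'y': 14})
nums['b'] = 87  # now {'c': 10, 'y': 14, 'x': 71, 'b': 87}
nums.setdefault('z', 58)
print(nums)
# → {'c': 10, 'y': 14, 'x': 71, 'b': 87, 'z': 58}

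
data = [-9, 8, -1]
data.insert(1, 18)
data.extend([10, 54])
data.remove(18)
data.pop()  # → 54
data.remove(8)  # [-9, -1, 10]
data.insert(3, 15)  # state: [-9, -1, 10, 15]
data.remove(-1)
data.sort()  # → [-9, 10, 15]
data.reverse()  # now [15, 10, -9]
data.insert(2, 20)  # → [15, 10, 20, -9]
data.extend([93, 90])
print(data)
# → [15, 10, 20, -9, 93, 90]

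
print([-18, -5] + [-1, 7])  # [-18, -5, -1, 7]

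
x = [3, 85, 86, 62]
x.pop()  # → 62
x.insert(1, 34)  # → [3, 34, 85, 86]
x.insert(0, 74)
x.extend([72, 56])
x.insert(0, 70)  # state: [70, 74, 3, 34, 85, 86, 72, 56]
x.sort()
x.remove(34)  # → [3, 56, 70, 72, 74, 85, 86]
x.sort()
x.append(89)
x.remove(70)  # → [3, 56, 72, 74, 85, 86, 89]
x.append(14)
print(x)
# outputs [3, 56, 72, 74, 85, 86, 89, 14]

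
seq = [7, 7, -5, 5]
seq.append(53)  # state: [7, 7, -5, 5, 53]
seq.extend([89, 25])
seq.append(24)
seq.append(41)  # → [7, 7, -5, 5, 53, 89, 25, 24, 41]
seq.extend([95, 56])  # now [7, 7, -5, 5, 53, 89, 25, 24, 41, 95, 56]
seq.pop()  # 56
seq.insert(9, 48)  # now [7, 7, -5, 5, 53, 89, 25, 24, 41, 48, 95]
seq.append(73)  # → [7, 7, -5, 5, 53, 89, 25, 24, 41, 48, 95, 73]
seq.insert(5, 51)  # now [7, 7, -5, 5, 53, 51, 89, 25, 24, 41, 48, 95, 73]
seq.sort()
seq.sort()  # [-5, 5, 7, 7, 24, 25, 41, 48, 51, 53, 73, 89, 95]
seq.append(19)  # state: [-5, 5, 7, 7, 24, 25, 41, 48, 51, 53, 73, 89, 95, 19]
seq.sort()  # [-5, 5, 7, 7, 19, 24, 25, 41, 48, 51, 53, 73, 89, 95]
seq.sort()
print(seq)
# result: [-5, 5, 7, 7, 19, 24, 25, 41, 48, 51, 53, 73, 89, 95]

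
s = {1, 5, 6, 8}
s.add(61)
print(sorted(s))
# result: [1, 5, 6, 8, 61]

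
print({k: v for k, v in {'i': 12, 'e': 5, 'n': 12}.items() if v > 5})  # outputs {'i': 12, 'n': 12}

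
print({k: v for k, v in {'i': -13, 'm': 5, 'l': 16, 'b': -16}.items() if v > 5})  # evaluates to {'l': 16}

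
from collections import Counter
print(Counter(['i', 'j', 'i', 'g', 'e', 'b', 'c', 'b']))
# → Counter({'i': 2, 'b': 2, 'j': 1, 'g': 1, 'e': 1, 'c': 1})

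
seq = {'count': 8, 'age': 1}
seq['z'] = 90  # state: {'count': 8, 'age': 1, 'z': 90}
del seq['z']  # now {'count': 8, 'age': 1}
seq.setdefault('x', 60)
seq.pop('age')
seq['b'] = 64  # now {'count': 8, 'x': 60, 'b': 64}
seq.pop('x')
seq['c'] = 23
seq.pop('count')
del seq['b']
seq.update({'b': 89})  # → {'c': 23, 'b': 89}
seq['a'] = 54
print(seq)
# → {'c': 23, 'b': 89, 'a': 54}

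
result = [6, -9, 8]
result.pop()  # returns 8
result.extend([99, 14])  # [6, -9, 99, 14]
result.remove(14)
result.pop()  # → 99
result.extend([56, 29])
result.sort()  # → [-9, 6, 29, 56]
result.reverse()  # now [56, 29, 6, -9]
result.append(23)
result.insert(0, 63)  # [63, 56, 29, 6, -9, 23]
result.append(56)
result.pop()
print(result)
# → [63, 56, 29, 6, -9, 23]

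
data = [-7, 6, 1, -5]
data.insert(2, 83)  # [-7, 6, 83, 1, -5]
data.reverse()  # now [-5, 1, 83, 6, -7]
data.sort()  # [-7, -5, 1, 6, 83]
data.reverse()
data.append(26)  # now [83, 6, 1, -5, -7, 26]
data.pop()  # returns 26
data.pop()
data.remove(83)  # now [6, 1, -5]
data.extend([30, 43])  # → [6, 1, -5, 30, 43]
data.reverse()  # [43, 30, -5, 1, 6]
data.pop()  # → 6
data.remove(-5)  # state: [43, 30, 1]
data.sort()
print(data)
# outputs [1, 30, 43]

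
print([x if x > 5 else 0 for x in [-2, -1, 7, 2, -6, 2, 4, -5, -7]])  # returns [0, 0, 7, 0, 0, 0, 0, 0, 0]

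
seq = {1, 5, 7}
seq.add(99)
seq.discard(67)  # {1, 5, 7, 99}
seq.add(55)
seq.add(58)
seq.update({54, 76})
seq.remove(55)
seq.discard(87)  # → {1, 5, 7, 54, 58, 76, 99}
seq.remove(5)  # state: {1, 7, 54, 58, 76, 99}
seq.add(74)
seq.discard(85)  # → {1, 7, 54, 58, 74, 76, 99}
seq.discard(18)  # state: {1, 7, 54, 58, 74, 76, 99}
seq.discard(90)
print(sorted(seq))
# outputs [1, 7, 54, 58, 74, 76, 99]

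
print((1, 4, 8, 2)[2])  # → 8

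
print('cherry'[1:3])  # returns he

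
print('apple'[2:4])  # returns pl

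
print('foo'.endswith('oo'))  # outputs True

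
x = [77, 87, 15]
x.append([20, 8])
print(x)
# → [77, 87, 15, [20, 8]]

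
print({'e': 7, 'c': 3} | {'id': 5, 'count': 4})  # {'e': 7, 'c': 3, 'id': 5, 'count': 4}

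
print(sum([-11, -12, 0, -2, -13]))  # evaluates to -38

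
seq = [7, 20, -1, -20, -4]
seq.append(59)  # [7, 20, -1, -20, -4, 59]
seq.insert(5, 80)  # [7, 20, -1, -20, -4, 80, 59]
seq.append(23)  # [7, 20, -1, -20, -4, 80, 59, 23]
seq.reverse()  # [23, 59, 80, -4, -20, -1, 20, 7]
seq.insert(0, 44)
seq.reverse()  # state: [7, 20, -1, -20, -4, 80, 59, 23, 44]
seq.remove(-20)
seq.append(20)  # [7, 20, -1, -4, 80, 59, 23, 44, 20]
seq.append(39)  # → [7, 20, -1, -4, 80, 59, 23, 44, 20, 39]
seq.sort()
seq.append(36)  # [-4, -1, 7, 20, 20, 23, 39, 44, 59, 80, 36]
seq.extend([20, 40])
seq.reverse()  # [40, 20, 36, 80, 59, 44, 39, 23, 20, 20, 7, -1, -4]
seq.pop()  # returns -4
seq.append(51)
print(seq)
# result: [40, 20, 36, 80, 59, 44, 39, 23, 20, 20, 7, -1, 51]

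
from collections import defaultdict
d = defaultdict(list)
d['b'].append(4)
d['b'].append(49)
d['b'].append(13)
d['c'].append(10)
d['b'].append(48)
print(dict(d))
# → {'b': [4, 49, 13, 48], 'c': [10]}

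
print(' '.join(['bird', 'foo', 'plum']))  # bird foo plum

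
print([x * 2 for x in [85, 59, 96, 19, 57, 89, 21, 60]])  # [170, 118, 192, 38, 114, 178, 42, 120]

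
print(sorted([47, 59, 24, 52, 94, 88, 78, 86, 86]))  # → [24, 47, 52, 59, 78, 86, 86, 88, 94]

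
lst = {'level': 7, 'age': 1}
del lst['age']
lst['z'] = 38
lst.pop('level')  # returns 7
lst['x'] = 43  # {'z': 38, 'x': 43}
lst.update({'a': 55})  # {'z': 38, 'x': 43, 'a': 55}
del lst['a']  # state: {'z': 38, 'x': 43}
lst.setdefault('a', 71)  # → 71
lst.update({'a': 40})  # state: {'z': 38, 'x': 43, 'a': 40}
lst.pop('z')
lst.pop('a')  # 40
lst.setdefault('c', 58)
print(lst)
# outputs {'x': 43, 'c': 58}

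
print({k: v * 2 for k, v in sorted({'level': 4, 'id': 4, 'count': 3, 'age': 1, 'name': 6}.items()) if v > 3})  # {'id': 8, 'level': 8, 'name': 12}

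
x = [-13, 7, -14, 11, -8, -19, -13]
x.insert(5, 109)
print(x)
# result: [-13, 7, -14, 11, -8, 109, -19, -13]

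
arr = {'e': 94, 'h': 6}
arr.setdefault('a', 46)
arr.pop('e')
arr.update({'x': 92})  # {'h': 6, 'a': 46, 'x': 92}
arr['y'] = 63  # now {'h': 6, 'a': 46, 'x': 92, 'y': 63}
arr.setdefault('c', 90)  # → 90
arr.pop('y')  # 63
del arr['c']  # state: {'h': 6, 'a': 46, 'x': 92}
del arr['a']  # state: {'h': 6, 'x': 92}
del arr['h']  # {'x': 92}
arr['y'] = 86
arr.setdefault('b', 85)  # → 85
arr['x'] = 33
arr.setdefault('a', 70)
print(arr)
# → {'x': 33, 'y': 86, 'b': 85, 'a': 70}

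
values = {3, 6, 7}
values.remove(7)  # {3, 6}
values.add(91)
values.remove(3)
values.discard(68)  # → {6, 91}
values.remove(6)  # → {91}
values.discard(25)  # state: {91}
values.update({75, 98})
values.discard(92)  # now {75, 91, 98}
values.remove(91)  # {75, 98}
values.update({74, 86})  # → {74, 75, 86, 98}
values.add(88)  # {74, 75, 86, 88, 98}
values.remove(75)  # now {74, 86, 88, 98}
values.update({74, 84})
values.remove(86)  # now {74, 84, 88, 98}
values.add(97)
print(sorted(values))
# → [74, 84, 88, 97, 98]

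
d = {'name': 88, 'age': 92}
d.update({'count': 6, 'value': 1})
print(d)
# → {'name': 88, 'age': 92, 'count': 6, 'value': 1}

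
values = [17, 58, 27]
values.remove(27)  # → [17, 58]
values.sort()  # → [17, 58]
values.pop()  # 58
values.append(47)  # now [17, 47]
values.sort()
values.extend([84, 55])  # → [17, 47, 84, 55]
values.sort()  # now [17, 47, 55, 84]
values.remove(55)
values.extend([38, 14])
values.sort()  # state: [14, 17, 38, 47, 84]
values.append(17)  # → [14, 17, 38, 47, 84, 17]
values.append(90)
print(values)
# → [14, 17, 38, 47, 84, 17, 90]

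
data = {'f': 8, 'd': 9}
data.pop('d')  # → 9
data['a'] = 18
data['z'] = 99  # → {'f': 8, 'a': 18, 'z': 99}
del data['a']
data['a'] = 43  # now {'f': 8, 'z': 99, 'a': 43}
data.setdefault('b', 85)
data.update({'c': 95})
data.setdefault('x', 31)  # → 31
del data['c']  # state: {'f': 8, 'z': 99, 'a': 43, 'b': 85, 'x': 31}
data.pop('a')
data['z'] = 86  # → {'f': 8, 'z': 86, 'b': 85, 'x': 31}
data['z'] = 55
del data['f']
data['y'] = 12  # {'z': 55, 'b': 85, 'x': 31, 'y': 12}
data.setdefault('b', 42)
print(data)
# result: {'z': 55, 'b': 85, 'x': 31, 'y': 12}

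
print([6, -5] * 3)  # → [6, -5, 6, -5, 6, -5]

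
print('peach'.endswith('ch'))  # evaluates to True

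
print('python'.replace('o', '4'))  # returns pyth4n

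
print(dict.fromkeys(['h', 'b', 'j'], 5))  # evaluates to {'h': 5, 'b': 5, 'j': 5}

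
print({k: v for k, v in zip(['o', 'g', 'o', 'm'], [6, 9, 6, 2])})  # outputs {'o': 6, 'g': 9, 'm': 2}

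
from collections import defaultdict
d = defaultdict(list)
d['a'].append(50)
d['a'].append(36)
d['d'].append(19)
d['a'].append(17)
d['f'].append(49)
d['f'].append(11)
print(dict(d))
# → {'a': [50, 36, 17], 'd': [19], 'f': [49, 11]}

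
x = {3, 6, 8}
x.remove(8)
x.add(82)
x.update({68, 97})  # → {3, 6, 68, 82, 97}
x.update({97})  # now {3, 6, 68, 82, 97}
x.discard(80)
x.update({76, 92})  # {3, 6, 68, 76, 82, 92, 97}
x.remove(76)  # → {3, 6, 68, 82, 92, 97}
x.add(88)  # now {3, 6, 68, 82, 88, 92, 97}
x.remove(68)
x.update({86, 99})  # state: {3, 6, 82, 86, 88, 92, 97, 99}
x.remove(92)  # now {3, 6, 82, 86, 88, 97, 99}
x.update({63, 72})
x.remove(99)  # {3, 6, 63, 72, 82, 86, 88, 97}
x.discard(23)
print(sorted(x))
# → [3, 6, 63, 72, 82, 86, 88, 97]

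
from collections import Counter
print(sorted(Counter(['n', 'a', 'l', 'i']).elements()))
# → ['a', 'i', 'l', 'n']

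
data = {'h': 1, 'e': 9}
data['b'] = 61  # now {'h': 1, 'e': 9, 'b': 61}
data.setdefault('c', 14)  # 14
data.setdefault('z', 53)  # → 53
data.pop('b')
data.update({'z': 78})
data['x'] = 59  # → {'h': 1, 'e': 9, 'c': 14, 'z': 78, 'x': 59}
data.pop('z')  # 78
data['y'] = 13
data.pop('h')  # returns 1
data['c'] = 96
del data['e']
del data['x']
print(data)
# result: {'c': 96, 'y': 13}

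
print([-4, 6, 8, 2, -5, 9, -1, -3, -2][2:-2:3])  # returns [8, 9]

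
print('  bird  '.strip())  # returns bird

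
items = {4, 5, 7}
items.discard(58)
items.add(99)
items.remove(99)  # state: {4, 5, 7}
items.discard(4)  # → {5, 7}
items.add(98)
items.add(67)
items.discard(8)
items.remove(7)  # {5, 67, 98}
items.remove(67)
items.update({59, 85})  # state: {5, 59, 85, 98}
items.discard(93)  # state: {5, 59, 85, 98}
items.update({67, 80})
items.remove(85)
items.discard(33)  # {5, 59, 67, 80, 98}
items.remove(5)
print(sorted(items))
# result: [59, 67, 80, 98]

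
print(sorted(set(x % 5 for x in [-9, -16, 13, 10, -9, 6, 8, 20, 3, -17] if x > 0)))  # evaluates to [0, 1, 3]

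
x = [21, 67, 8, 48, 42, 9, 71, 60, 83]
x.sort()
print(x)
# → [8, 9, 21, 42, 48, 60, 67, 71, 83]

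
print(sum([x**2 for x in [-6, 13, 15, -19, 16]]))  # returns 1047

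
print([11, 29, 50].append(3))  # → None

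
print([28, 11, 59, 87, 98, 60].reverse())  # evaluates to None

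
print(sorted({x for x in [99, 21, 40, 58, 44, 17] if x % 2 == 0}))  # [40, 44, 58]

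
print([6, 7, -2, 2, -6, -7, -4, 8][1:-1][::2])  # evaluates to [7, 2, -7]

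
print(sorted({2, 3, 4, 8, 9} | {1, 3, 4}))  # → [1, 2, 3, 4, 8, 9]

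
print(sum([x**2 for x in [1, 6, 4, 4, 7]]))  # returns 118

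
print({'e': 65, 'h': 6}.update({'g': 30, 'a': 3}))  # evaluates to None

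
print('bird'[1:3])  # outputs ir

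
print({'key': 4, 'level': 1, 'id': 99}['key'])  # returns 4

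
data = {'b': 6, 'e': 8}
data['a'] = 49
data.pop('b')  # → 6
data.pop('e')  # 8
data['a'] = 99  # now {'a': 99}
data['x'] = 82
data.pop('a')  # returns 99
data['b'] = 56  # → {'x': 82, 'b': 56}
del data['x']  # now {'b': 56}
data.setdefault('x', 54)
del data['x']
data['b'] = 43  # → {'b': 43}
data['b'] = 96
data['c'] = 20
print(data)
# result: {'b': 96, 'c': 20}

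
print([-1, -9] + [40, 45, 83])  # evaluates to [-1, -9, 40, 45, 83]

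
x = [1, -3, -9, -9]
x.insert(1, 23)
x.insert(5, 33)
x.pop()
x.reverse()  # [-9, -9, -3, 23, 1]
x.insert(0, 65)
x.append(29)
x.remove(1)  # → [65, -9, -9, -3, 23, 29]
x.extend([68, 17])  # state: [65, -9, -9, -3, 23, 29, 68, 17]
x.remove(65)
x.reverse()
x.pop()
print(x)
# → [17, 68, 29, 23, -3, -9]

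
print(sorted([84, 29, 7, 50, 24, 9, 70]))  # [7, 9, 24, 29, 50, 70, 84]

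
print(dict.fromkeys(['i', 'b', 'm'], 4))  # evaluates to {'i': 4, 'b': 4, 'm': 4}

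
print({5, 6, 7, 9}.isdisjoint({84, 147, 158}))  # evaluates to True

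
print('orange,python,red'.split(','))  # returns ['orange', 'python', 'red']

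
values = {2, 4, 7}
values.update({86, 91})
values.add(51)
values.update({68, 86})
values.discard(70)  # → {2, 4, 7, 51, 68, 86, 91}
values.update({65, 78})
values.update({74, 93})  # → {2, 4, 7, 51, 65, 68, 74, 78, 86, 91, 93}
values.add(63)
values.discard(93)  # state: {2, 4, 7, 51, 63, 65, 68, 74, 78, 86, 91}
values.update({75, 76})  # {2, 4, 7, 51, 63, 65, 68, 74, 75, 76, 78, 86, 91}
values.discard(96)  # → {2, 4, 7, 51, 63, 65, 68, 74, 75, 76, 78, 86, 91}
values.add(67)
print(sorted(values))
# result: [2, 4, 7, 51, 63, 65, 67, 68, 74, 75, 76, 78, 86, 91]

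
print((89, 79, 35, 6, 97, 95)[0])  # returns 89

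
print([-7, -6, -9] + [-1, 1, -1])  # [-7, -6, -9, -1, 1, -1]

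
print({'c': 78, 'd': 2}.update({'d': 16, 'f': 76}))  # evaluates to None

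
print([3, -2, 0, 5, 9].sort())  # None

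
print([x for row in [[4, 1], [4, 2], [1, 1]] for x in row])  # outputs [4, 1, 4, 2, 1, 1]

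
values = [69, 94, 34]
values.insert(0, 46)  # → [46, 69, 94, 34]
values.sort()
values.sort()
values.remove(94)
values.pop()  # 69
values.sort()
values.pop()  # 46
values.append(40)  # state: [34, 40]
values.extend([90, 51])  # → [34, 40, 90, 51]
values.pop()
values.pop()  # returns 90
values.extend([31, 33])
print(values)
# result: [34, 40, 31, 33]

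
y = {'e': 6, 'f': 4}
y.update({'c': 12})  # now {'e': 6, 'f': 4, 'c': 12}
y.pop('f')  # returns 4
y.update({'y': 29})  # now {'e': 6, 'c': 12, 'y': 29}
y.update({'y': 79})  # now {'e': 6, 'c': 12, 'y': 79}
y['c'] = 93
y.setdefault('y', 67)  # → 79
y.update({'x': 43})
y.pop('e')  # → 6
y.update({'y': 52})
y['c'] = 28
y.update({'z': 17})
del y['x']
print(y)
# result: {'c': 28, 'y': 52, 'z': 17}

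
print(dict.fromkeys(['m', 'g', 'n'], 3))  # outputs {'m': 3, 'g': 3, 'n': 3}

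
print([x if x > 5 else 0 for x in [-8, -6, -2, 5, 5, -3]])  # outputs [0, 0, 0, 0, 0, 0]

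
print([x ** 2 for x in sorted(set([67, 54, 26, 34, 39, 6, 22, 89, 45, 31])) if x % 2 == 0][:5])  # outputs [36, 484, 676, 1156, 2916]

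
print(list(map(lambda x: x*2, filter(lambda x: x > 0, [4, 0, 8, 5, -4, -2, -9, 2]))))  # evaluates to [8, 16, 10, 4]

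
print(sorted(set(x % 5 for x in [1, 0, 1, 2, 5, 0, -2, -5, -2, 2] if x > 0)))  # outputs [0, 1, 2]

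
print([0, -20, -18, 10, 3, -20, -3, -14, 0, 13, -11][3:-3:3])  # [10, -3]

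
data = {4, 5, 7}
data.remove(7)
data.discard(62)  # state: {4, 5}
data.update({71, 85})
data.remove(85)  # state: {4, 5, 71}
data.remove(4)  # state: {5, 71}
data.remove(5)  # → {71}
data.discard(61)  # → {71}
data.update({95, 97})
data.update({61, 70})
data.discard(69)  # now {61, 70, 71, 95, 97}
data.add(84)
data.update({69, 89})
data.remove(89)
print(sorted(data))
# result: [61, 69, 70, 71, 84, 95, 97]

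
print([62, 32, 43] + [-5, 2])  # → [62, 32, 43, -5, 2]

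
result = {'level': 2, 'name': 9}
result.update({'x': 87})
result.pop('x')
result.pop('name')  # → 9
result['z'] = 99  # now {'level': 2, 'z': 99}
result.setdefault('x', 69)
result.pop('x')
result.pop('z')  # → 99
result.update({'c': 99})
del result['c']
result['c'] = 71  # {'level': 2, 'c': 71}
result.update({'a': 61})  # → {'level': 2, 'c': 71, 'a': 61}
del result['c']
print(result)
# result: {'level': 2, 'a': 61}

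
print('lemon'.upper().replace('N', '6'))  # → LEMO6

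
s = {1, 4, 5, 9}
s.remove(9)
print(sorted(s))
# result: [1, 4, 5]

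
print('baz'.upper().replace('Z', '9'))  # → BA9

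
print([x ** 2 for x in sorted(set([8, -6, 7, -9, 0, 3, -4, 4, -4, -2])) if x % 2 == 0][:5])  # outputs [36, 16, 4, 0, 16]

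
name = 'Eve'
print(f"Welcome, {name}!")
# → Welcome, Eve!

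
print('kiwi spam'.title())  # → Kiwi Spam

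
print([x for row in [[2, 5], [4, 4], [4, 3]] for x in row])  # [2, 5, 4, 4, 4, 3]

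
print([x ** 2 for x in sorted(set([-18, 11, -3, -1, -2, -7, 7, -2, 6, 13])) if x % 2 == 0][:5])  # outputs [324, 4, 36]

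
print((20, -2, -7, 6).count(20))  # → 1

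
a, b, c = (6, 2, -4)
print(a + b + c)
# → 4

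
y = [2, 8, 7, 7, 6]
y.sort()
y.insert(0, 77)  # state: [77, 2, 6, 7, 7, 8]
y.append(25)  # [77, 2, 6, 7, 7, 8, 25]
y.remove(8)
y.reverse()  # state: [25, 7, 7, 6, 2, 77]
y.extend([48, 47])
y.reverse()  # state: [47, 48, 77, 2, 6, 7, 7, 25]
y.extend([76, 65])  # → [47, 48, 77, 2, 6, 7, 7, 25, 76, 65]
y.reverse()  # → [65, 76, 25, 7, 7, 6, 2, 77, 48, 47]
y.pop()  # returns 47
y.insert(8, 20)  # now [65, 76, 25, 7, 7, 6, 2, 77, 20, 48]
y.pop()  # 48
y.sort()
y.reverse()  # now [77, 76, 65, 25, 20, 7, 7, 6, 2]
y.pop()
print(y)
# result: [77, 76, 65, 25, 20, 7, 7, 6]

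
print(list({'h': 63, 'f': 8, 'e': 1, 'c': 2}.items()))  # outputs [('h', 63), ('f', 8), ('e', 1), ('c', 2)]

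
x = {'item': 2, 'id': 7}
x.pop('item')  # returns 2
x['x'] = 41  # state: {'id': 7, 'x': 41}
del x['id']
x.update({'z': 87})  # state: {'x': 41, 'z': 87}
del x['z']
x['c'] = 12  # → {'x': 41, 'c': 12}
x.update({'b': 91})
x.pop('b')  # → 91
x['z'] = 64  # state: {'x': 41, 'c': 12, 'z': 64}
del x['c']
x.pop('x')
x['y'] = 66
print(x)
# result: {'z': 64, 'y': 66}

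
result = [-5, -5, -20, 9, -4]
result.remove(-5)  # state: [-5, -20, 9, -4]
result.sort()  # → [-20, -5, -4, 9]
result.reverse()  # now [9, -4, -5, -20]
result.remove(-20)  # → [9, -4, -5]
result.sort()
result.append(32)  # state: [-5, -4, 9, 32]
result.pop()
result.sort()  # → [-5, -4, 9]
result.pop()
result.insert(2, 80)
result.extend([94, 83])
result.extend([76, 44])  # [-5, -4, 80, 94, 83, 76, 44]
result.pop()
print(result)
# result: [-5, -4, 80, 94, 83, 76]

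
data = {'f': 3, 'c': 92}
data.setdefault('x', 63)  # 63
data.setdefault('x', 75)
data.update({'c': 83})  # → {'f': 3, 'c': 83, 'x': 63}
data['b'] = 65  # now {'f': 3, 'c': 83, 'x': 63, 'b': 65}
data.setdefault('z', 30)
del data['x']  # {'f': 3, 'c': 83, 'b': 65, 'z': 30}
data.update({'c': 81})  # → {'f': 3, 'c': 81, 'b': 65, 'z': 30}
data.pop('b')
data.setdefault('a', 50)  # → 50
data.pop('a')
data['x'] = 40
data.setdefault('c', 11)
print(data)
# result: {'f': 3, 'c': 81, 'z': 30, 'x': 40}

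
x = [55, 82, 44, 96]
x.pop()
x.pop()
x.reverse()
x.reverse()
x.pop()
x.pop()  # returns 55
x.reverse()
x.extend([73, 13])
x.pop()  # 13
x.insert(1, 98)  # [73, 98]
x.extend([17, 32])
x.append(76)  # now [73, 98, 17, 32, 76]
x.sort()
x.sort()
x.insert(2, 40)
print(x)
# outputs [17, 32, 40, 73, 76, 98]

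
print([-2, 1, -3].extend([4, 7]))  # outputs None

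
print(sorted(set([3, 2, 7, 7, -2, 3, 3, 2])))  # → [-2, 2, 3, 7]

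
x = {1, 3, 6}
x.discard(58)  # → {1, 3, 6}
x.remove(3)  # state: {1, 6}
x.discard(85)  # {1, 6}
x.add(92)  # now {1, 6, 92}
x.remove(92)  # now {1, 6}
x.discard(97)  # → {1, 6}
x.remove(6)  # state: {1}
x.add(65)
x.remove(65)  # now {1}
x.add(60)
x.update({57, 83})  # {1, 57, 60, 83}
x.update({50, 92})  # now {1, 50, 57, 60, 83, 92}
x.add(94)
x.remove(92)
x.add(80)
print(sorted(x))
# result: [1, 50, 57, 60, 80, 83, 94]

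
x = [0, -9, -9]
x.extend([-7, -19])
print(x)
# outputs [0, -9, -9, -7, -19]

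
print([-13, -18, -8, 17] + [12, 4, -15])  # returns [-13, -18, -8, 17, 12, 4, -15]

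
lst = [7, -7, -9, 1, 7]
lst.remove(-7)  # [7, -9, 1, 7]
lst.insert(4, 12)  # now [7, -9, 1, 7, 12]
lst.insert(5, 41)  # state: [7, -9, 1, 7, 12, 41]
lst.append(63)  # [7, -9, 1, 7, 12, 41, 63]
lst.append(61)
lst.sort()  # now [-9, 1, 7, 7, 12, 41, 61, 63]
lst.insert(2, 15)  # [-9, 1, 15, 7, 7, 12, 41, 61, 63]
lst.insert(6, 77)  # [-9, 1, 15, 7, 7, 12, 77, 41, 61, 63]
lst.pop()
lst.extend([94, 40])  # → [-9, 1, 15, 7, 7, 12, 77, 41, 61, 94, 40]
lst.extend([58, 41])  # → [-9, 1, 15, 7, 7, 12, 77, 41, 61, 94, 40, 58, 41]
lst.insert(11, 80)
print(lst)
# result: [-9, 1, 15, 7, 7, 12, 77, 41, 61, 94, 40, 80, 58, 41]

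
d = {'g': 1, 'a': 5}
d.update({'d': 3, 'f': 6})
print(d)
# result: {'g': 1, 'a': 5, 'd': 3, 'f': 6}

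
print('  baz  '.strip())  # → baz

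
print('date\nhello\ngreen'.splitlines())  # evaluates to ['date', 'hello', 'green']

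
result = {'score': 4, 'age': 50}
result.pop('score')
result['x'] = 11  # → {'age': 50, 'x': 11}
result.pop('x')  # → 11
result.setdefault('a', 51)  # 51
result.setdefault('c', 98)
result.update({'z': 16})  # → {'age': 50, 'a': 51, 'c': 98, 'z': 16}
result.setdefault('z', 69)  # 16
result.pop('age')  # 50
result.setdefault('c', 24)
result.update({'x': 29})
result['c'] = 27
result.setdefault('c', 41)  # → 27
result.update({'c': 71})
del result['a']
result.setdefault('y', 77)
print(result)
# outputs {'c': 71, 'z': 16, 'x': 29, 'y': 77}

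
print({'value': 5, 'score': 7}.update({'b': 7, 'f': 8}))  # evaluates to None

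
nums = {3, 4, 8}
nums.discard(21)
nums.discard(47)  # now {3, 4, 8}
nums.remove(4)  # {3, 8}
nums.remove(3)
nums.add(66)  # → {8, 66}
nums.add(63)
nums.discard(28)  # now {8, 63, 66}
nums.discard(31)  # {8, 63, 66}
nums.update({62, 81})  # {8, 62, 63, 66, 81}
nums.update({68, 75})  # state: {8, 62, 63, 66, 68, 75, 81}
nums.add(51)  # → {8, 51, 62, 63, 66, 68, 75, 81}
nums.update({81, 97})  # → {8, 51, 62, 63, 66, 68, 75, 81, 97}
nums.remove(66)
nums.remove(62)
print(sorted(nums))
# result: [8, 51, 63, 68, 75, 81, 97]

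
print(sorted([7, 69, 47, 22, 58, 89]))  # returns [7, 22, 47, 58, 69, 89]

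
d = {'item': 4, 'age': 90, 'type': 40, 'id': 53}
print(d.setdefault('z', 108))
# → 108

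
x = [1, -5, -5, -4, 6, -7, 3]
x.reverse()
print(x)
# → [3, -7, 6, -4, -5, -5, 1]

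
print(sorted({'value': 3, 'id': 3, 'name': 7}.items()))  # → [('id', 3), ('name', 7), ('value', 3)]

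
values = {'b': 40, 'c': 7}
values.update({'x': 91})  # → {'b': 40, 'c': 7, 'x': 91}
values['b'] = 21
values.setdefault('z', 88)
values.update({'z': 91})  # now {'b': 21, 'c': 7, 'x': 91, 'z': 91}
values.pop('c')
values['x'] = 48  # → {'b': 21, 'x': 48, 'z': 91}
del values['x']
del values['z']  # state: {'b': 21}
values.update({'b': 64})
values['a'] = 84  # {'b': 64, 'a': 84}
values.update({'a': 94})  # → {'b': 64, 'a': 94}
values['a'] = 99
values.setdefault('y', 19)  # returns 19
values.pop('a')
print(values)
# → {'b': 64, 'y': 19}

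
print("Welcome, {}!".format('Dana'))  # Welcome, Dana!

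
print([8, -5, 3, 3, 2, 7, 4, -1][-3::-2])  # [7, 3, -5]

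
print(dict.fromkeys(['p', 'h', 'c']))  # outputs {'p': None, 'h': None, 'c': None}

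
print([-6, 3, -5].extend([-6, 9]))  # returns None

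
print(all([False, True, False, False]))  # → False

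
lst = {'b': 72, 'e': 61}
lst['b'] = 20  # {'b': 20, 'e': 61}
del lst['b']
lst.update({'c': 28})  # {'e': 61, 'c': 28}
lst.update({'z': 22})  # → {'e': 61, 'c': 28, 'z': 22}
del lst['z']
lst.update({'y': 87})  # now {'e': 61, 'c': 28, 'y': 87}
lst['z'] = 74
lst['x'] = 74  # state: {'e': 61, 'c': 28, 'y': 87, 'z': 74, 'x': 74}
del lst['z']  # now {'e': 61, 'c': 28, 'y': 87, 'x': 74}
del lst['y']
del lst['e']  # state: {'c': 28, 'x': 74}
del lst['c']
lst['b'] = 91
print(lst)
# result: {'x': 74, 'b': 91}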